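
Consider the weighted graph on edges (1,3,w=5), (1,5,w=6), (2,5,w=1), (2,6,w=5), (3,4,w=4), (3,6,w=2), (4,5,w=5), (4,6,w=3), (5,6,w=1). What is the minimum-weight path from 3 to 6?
2 (path: 3 -> 6; weights 2 = 2)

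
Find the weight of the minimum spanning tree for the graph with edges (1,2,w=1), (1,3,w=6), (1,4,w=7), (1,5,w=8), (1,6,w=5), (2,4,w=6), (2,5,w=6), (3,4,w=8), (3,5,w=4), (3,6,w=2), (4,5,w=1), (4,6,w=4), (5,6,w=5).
13 (MST edges: (1,2,w=1), (1,6,w=5), (3,5,w=4), (3,6,w=2), (4,5,w=1); sum of weights 1 + 5 + 4 + 2 + 1 = 13)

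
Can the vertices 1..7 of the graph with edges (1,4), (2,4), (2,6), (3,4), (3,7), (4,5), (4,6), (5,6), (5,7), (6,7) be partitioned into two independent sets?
No (odd cycle of length 3: 6 -> 4 -> 2 -> 6)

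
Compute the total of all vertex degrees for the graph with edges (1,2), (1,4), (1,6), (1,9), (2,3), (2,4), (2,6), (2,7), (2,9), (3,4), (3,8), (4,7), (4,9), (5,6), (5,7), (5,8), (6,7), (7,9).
36 (handshake: sum of degrees = 2|E| = 2 x 18 = 36)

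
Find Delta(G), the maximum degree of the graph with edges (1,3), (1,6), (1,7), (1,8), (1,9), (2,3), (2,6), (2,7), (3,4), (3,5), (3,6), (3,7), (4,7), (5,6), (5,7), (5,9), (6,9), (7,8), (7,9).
7 (attained at vertex 7)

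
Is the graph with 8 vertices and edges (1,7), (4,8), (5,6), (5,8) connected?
No, it has 4 components: {1, 7}, {2}, {3}, {4, 5, 6, 8}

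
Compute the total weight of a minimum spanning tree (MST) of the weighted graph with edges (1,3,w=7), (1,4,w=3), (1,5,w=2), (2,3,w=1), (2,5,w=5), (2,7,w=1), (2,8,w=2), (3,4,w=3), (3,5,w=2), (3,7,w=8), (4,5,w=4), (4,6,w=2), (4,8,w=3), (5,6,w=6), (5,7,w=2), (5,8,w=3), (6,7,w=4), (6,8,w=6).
13 (MST edges: (1,4,w=3), (1,5,w=2), (2,3,w=1), (2,7,w=1), (2,8,w=2), (3,5,w=2), (4,6,w=2); sum of weights 3 + 2 + 1 + 1 + 2 + 2 + 2 = 13)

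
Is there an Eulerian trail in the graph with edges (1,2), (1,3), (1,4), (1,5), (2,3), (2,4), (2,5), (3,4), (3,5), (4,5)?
Yes — and in fact it has an Eulerian circuit (the graph is connected and all 5 vertices have even degree)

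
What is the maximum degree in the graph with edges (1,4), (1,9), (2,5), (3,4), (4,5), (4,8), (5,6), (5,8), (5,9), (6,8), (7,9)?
5 (attained at vertex 5)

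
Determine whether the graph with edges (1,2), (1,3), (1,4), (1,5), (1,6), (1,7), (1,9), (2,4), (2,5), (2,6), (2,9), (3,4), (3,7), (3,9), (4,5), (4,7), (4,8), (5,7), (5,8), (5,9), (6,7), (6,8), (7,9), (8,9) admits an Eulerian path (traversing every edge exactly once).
Yes (the graph is connected and exactly 2 vertices have odd degree: {1, 2}; any Eulerian path must start and end at those)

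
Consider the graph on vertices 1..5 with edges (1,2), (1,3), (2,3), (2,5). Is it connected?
No, it has 2 components: {1, 2, 3, 5}, {4}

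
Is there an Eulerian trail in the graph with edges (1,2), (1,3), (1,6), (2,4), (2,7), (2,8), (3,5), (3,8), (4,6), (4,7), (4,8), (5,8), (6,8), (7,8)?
No (4 vertices have odd degree: {1, 3, 6, 7}; Eulerian path requires 0 or 2)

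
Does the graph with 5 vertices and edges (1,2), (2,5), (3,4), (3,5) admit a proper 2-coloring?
Yes. Partition: {1, 4, 5}, {2, 3}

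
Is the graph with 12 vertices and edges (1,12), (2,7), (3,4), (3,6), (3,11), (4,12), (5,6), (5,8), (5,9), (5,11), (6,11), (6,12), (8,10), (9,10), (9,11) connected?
No, it has 2 components: {1, 3, 4, 5, 6, 8, 9, 10, 11, 12}, {2, 7}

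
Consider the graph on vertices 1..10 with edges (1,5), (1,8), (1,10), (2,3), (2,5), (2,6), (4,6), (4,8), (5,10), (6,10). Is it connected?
No, it has 3 components: {1, 2, 3, 4, 5, 6, 8, 10}, {7}, {9}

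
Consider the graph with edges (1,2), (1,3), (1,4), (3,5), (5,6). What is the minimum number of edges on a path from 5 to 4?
3 (path: 5 -> 3 -> 1 -> 4, 3 edges)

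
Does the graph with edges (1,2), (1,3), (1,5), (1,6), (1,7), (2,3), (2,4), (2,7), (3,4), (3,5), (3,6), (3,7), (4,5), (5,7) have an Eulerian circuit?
No (2 vertices have odd degree: {1, 4}; Eulerian circuit requires 0)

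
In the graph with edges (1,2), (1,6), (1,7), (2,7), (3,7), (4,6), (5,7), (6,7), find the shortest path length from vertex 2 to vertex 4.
3 (path: 2 -> 7 -> 6 -> 4, 3 edges)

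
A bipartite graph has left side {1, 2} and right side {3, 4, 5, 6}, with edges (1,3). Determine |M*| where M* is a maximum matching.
1 (matching: (1,3); upper bound min(|L|,|R|) = min(2,4) = 2)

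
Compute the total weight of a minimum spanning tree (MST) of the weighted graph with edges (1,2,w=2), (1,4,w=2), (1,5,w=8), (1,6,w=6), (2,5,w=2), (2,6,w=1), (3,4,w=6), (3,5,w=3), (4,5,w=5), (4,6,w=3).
10 (MST edges: (1,2,w=2), (1,4,w=2), (2,5,w=2), (2,6,w=1), (3,5,w=3); sum of weights 2 + 2 + 2 + 1 + 3 = 10)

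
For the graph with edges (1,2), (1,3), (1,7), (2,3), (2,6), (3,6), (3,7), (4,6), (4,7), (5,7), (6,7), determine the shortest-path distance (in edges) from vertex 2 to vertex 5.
3 (path: 2 -> 6 -> 7 -> 5, 3 edges)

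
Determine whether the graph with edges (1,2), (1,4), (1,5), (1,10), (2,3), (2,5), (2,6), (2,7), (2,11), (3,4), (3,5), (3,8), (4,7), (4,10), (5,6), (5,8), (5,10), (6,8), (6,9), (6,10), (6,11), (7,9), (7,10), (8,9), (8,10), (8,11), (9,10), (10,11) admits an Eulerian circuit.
Yes (the graph is connected and all 11 vertices have even degree)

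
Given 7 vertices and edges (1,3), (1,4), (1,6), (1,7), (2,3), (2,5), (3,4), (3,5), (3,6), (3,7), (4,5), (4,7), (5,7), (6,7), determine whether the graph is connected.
Yes (BFS from 1 visits [1, 3, 4, 6, 7, 2, 5] — all 7 vertices reached)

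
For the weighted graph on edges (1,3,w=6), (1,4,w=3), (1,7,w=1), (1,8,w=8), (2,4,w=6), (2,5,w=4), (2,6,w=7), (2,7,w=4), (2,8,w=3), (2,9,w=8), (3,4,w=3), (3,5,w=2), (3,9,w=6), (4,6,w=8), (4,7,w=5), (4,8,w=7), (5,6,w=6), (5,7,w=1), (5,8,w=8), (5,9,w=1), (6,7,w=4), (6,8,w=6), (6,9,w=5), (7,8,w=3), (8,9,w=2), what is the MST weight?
17 (MST edges: (1,4,w=3), (1,7,w=1), (2,8,w=3), (3,5,w=2), (5,7,w=1), (5,9,w=1), (6,7,w=4), (8,9,w=2); sum of weights 3 + 1 + 3 + 2 + 1 + 1 + 4 + 2 = 17)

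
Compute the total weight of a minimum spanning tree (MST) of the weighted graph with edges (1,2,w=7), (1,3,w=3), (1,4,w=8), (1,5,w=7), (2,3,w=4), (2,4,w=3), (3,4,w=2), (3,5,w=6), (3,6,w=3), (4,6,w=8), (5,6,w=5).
16 (MST edges: (1,3,w=3), (2,4,w=3), (3,4,w=2), (3,6,w=3), (5,6,w=5); sum of weights 3 + 3 + 2 + 3 + 5 = 16)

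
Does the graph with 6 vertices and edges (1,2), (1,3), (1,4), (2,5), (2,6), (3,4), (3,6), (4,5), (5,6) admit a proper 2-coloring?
No (odd cycle of length 3: 4 -> 1 -> 3 -> 4)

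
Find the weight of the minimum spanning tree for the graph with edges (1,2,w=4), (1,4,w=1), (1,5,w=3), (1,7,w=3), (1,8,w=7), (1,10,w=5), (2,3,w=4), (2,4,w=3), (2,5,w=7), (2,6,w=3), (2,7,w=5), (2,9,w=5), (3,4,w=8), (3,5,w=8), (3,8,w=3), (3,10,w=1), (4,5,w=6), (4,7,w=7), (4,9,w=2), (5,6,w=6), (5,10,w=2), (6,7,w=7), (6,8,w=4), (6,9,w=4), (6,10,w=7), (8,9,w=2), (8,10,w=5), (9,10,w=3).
20 (MST edges: (1,4,w=1), (1,5,w=3), (1,7,w=3), (2,4,w=3), (2,6,w=3), (3,10,w=1), (4,9,w=2), (5,10,w=2), (8,9,w=2); sum of weights 1 + 3 + 3 + 3 + 3 + 1 + 2 + 2 + 2 = 20)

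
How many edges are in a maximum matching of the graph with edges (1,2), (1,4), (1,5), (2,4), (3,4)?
2 (matching: (1,5), (3,4); upper bound floor(n/2) = floor(5/2) = 2)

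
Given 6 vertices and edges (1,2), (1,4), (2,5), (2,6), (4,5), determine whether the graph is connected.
No, it has 2 components: {1, 2, 4, 5, 6}, {3}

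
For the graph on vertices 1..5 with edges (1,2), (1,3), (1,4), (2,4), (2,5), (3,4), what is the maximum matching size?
2 (matching: (1,4), (2,5); upper bound floor(n/2) = floor(5/2) = 2)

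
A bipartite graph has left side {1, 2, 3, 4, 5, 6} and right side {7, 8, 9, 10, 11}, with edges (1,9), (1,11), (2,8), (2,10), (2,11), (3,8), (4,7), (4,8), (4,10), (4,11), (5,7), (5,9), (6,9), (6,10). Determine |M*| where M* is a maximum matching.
5 (matching: (1,11), (2,10), (3,8), (4,7), (5,9); upper bound min(|L|,|R|) = min(6,5) = 5)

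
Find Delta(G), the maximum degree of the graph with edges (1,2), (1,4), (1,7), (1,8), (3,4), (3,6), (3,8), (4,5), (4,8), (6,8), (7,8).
5 (attained at vertex 8)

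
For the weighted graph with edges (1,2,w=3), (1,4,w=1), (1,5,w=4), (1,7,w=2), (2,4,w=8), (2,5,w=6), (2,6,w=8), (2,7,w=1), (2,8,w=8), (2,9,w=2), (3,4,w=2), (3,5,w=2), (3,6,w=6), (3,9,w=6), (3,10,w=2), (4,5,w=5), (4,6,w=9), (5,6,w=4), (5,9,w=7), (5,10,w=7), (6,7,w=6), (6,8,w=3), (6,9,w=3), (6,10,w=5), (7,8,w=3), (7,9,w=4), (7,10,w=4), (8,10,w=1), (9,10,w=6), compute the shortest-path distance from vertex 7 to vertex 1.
2 (path: 7 -> 1; weights 2 = 2)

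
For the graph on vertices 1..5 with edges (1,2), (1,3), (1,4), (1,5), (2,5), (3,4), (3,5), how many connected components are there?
1 (components: {1, 2, 3, 4, 5})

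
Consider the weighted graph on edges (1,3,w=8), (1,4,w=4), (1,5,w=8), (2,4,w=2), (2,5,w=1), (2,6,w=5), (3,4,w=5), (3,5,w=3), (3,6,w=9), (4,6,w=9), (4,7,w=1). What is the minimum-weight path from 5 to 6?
6 (path: 5 -> 2 -> 6; weights 1 + 5 = 6)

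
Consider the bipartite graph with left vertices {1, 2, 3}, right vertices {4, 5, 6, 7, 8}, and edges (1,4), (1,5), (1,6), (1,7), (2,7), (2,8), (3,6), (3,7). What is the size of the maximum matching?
3 (matching: (1,7), (2,8), (3,6); upper bound min(|L|,|R|) = min(3,5) = 3)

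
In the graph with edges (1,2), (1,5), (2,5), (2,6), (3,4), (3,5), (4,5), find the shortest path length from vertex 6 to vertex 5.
2 (path: 6 -> 2 -> 5, 2 edges)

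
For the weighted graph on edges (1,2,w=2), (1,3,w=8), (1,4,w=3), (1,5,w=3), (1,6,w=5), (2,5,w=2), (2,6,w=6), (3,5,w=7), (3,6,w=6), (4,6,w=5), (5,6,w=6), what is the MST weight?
18 (MST edges: (1,2,w=2), (1,4,w=3), (1,6,w=5), (2,5,w=2), (3,6,w=6); sum of weights 2 + 3 + 5 + 2 + 6 = 18)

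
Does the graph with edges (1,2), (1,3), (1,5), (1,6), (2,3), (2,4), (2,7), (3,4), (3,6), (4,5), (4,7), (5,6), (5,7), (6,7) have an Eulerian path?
Yes — and in fact it has an Eulerian circuit (the graph is connected and all 7 vertices have even degree)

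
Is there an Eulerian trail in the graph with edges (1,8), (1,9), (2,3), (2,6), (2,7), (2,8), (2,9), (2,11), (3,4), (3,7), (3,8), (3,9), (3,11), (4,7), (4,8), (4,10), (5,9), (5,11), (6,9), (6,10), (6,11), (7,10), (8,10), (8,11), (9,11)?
Yes — and in fact it has an Eulerian circuit (the graph is connected and all 11 vertices have even degree)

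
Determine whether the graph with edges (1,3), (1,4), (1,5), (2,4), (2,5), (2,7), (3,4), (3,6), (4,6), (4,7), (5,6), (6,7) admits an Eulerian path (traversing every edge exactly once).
No (6 vertices have odd degree: {1, 2, 3, 4, 5, 7}; Eulerian path requires 0 or 2)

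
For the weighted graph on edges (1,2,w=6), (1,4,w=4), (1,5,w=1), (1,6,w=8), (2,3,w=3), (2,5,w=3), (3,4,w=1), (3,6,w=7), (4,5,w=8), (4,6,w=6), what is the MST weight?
14 (MST edges: (1,5,w=1), (2,3,w=3), (2,5,w=3), (3,4,w=1), (4,6,w=6); sum of weights 1 + 3 + 3 + 1 + 6 = 14)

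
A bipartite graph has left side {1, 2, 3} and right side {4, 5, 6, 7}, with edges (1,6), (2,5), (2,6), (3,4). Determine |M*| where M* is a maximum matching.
3 (matching: (1,6), (2,5), (3,4); upper bound min(|L|,|R|) = min(3,4) = 3)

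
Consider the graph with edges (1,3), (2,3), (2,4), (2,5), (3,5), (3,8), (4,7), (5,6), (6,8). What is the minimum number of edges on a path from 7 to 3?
3 (path: 7 -> 4 -> 2 -> 3, 3 edges)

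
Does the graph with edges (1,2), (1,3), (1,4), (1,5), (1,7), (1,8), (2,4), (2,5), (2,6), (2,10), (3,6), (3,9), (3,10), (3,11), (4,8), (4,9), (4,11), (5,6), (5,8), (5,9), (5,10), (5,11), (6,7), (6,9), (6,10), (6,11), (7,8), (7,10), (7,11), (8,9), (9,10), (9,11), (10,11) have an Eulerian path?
No (10 vertices have odd degree: {2, 3, 4, 5, 6, 7, 8, 9, 10, 11}; Eulerian path requires 0 or 2)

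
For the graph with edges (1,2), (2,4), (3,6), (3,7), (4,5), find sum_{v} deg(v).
10 (handshake: sum of degrees = 2|E| = 2 x 5 = 10)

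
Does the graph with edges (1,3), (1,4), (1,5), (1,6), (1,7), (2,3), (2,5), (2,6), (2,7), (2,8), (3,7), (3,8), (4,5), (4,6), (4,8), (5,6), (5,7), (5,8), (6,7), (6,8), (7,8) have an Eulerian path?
Yes (the graph is connected and exactly 2 vertices have odd degree: {1, 2}; any Eulerian path must start and end at those)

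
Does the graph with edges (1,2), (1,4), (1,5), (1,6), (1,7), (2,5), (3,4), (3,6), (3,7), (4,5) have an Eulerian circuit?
No (4 vertices have odd degree: {1, 3, 4, 5}; Eulerian circuit requires 0)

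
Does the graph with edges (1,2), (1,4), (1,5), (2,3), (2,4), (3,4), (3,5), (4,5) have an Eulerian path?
No (4 vertices have odd degree: {1, 2, 3, 5}; Eulerian path requires 0 or 2)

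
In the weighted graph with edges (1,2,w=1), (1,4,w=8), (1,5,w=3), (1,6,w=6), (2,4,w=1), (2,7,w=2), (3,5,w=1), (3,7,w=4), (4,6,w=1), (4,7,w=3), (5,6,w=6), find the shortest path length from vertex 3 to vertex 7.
4 (path: 3 -> 7; weights 4 = 4)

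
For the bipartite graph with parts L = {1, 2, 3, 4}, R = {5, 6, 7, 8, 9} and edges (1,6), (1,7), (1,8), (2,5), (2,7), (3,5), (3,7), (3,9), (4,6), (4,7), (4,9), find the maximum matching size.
4 (matching: (1,8), (2,7), (3,9), (4,6); upper bound min(|L|,|R|) = min(4,5) = 4)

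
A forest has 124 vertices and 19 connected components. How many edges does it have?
105 (Each of the 19 component trees on V_i vertices has V_i - 1 edges; summing gives V - C = 124 - 19 = 105)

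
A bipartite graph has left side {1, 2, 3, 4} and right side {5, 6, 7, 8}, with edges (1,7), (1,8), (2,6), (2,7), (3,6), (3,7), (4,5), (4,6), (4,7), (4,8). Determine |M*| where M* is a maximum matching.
4 (matching: (1,8), (2,7), (3,6), (4,5); upper bound min(|L|,|R|) = min(4,4) = 4)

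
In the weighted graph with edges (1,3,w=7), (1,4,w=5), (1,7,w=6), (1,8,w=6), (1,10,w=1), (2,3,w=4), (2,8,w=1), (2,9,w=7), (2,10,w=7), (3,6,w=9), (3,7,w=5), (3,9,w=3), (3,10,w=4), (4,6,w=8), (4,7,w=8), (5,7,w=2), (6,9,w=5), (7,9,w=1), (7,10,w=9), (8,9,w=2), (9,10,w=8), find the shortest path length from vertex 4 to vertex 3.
10 (path: 4 -> 1 -> 10 -> 3; weights 5 + 1 + 4 = 10)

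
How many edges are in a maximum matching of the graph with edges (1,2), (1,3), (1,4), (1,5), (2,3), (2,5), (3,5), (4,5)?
2 (matching: (1,4), (2,5); upper bound floor(n/2) = floor(5/2) = 2)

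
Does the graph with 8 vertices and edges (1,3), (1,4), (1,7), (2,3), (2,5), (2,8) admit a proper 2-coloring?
Yes. Partition: {1, 2, 6}, {3, 4, 5, 7, 8}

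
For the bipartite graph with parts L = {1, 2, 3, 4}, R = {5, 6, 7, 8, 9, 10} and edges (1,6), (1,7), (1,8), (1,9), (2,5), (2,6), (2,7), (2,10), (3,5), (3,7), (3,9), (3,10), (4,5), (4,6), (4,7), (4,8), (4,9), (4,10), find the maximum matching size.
4 (matching: (1,9), (2,10), (3,7), (4,8); upper bound min(|L|,|R|) = min(4,6) = 4)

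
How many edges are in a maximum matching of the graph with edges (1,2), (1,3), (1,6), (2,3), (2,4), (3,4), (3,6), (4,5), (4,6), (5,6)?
3 (matching: (1,6), (2,3), (4,5); upper bound floor(n/2) = floor(6/2) = 3)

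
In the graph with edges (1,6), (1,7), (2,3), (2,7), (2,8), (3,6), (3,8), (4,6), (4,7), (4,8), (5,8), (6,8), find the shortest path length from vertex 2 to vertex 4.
2 (path: 2 -> 7 -> 4, 2 edges)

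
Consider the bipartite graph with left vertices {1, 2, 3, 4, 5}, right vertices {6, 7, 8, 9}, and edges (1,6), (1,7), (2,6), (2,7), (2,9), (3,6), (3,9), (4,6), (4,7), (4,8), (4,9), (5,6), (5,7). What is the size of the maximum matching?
4 (matching: (1,7), (2,9), (3,6), (4,8); upper bound min(|L|,|R|) = min(5,4) = 4)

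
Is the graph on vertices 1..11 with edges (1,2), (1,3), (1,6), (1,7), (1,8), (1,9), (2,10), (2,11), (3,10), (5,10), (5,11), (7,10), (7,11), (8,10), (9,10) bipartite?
Yes. Partition: {1, 4, 10, 11}, {2, 3, 5, 6, 7, 8, 9}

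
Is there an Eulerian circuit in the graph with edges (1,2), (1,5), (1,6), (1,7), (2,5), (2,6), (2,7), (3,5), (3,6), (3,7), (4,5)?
No (4 vertices have odd degree: {3, 4, 6, 7}; Eulerian circuit requires 0)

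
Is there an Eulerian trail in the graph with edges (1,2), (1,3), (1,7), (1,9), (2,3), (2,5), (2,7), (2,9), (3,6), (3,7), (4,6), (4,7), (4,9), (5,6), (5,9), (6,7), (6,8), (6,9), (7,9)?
No (4 vertices have odd degree: {2, 4, 5, 8}; Eulerian path requires 0 or 2)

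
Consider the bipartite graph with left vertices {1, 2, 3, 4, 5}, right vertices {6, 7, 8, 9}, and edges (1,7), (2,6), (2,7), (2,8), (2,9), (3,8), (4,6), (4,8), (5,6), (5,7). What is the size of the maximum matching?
4 (matching: (1,7), (2,9), (3,8), (4,6); upper bound min(|L|,|R|) = min(5,4) = 4)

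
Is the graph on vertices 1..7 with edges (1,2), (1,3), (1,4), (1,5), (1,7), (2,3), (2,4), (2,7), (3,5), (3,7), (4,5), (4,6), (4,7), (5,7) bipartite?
No (odd cycle of length 3: 5 -> 1 -> 3 -> 5)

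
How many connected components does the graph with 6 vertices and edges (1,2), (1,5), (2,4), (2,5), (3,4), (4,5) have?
2 (components: {1, 2, 3, 4, 5}, {6})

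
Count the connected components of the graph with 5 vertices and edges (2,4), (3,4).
3 (components: {1}, {2, 3, 4}, {5})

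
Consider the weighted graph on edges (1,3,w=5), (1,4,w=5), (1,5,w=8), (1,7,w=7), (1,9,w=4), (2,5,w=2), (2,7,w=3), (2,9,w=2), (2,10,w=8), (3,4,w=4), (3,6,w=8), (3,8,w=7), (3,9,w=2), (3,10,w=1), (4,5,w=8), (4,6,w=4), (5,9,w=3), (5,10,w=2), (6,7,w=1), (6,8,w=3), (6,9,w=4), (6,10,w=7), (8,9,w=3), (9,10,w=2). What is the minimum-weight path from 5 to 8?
6 (path: 5 -> 9 -> 8; weights 3 + 3 = 6)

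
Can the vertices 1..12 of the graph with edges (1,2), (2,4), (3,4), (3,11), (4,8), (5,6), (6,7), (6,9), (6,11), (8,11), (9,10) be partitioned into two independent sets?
Yes. Partition: {1, 4, 5, 7, 9, 11, 12}, {2, 3, 6, 8, 10}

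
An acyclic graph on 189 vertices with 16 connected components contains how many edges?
173 (Each of the 16 component trees on V_i vertices has V_i - 1 edges; summing gives V - C = 189 - 16 = 173)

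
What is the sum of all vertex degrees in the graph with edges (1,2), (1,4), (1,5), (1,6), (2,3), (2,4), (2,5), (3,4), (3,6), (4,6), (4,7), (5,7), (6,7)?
26 (handshake: sum of degrees = 2|E| = 2 x 13 = 26)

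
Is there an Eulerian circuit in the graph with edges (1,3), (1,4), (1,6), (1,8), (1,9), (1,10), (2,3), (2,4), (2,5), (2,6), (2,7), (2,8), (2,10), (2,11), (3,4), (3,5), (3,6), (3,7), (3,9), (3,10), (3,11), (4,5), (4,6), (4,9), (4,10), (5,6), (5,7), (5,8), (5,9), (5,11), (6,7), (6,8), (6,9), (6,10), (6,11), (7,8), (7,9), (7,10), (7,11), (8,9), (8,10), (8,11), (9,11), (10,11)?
No (2 vertices have odd degree: {3, 4}; Eulerian circuit requires 0)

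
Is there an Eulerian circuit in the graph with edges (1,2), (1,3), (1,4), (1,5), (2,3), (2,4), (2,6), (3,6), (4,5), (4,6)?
No (2 vertices have odd degree: {3, 6}; Eulerian circuit requires 0)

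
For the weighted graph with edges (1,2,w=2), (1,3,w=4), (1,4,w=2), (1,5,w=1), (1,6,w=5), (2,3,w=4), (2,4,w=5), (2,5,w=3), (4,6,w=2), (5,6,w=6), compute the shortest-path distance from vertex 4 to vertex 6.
2 (path: 4 -> 6; weights 2 = 2)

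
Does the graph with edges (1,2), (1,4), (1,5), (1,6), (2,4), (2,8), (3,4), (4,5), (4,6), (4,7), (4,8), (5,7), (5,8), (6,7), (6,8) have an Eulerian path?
No (4 vertices have odd degree: {2, 3, 4, 7}; Eulerian path requires 0 or 2)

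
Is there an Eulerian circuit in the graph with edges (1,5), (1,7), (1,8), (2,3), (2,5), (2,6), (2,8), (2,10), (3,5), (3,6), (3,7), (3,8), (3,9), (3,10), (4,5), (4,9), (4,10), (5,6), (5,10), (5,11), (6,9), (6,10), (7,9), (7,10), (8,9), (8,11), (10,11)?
No (10 vertices have odd degree: {1, 2, 3, 4, 5, 6, 8, 9, 10, 11}; Eulerian circuit requires 0)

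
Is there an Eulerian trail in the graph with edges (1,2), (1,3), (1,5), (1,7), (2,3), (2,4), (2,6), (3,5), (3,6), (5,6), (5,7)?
Yes (the graph is connected and exactly 2 vertices have odd degree: {4, 6}; any Eulerian path must start and end at those)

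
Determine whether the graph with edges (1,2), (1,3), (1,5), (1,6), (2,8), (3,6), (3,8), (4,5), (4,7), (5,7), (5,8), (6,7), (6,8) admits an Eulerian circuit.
No (2 vertices have odd degree: {3, 7}; Eulerian circuit requires 0)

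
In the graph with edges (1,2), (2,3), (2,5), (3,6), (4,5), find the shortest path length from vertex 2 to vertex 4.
2 (path: 2 -> 5 -> 4, 2 edges)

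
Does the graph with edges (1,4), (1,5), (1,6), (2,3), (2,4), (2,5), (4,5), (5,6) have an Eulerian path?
No (4 vertices have odd degree: {1, 2, 3, 4}; Eulerian path requires 0 or 2)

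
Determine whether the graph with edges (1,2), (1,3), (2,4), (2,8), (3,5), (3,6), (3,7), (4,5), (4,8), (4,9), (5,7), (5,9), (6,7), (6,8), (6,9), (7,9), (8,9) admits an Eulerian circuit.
No (2 vertices have odd degree: {2, 9}; Eulerian circuit requires 0)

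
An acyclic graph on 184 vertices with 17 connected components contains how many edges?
167 (Each of the 17 component trees on V_i vertices has V_i - 1 edges; summing gives V - C = 184 - 17 = 167)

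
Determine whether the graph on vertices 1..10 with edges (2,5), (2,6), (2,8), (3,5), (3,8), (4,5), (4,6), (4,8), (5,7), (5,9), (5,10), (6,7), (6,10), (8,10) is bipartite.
Yes. Partition: {1, 2, 3, 4, 7, 9, 10}, {5, 6, 8}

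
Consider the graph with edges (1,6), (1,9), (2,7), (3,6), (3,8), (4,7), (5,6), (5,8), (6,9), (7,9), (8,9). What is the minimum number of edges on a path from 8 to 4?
3 (path: 8 -> 9 -> 7 -> 4, 3 edges)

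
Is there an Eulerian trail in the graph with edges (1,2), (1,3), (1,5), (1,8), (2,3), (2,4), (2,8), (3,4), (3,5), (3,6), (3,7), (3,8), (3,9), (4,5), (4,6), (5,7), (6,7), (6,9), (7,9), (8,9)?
Yes — and in fact it has an Eulerian circuit (the graph is connected and all 9 vertices have even degree)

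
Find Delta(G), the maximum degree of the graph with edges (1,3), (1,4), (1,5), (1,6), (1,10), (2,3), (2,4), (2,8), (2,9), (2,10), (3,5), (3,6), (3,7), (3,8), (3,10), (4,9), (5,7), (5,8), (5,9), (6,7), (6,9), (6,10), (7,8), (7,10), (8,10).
7 (attained at vertex 3)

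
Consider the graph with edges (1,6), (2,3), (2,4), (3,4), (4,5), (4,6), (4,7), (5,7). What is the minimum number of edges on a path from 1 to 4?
2 (path: 1 -> 6 -> 4, 2 edges)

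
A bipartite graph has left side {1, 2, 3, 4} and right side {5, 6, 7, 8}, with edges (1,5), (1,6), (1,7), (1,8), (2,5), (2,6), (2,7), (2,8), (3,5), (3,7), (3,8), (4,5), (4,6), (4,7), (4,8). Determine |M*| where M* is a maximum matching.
4 (matching: (1,8), (2,7), (3,5), (4,6); upper bound min(|L|,|R|) = min(4,4) = 4)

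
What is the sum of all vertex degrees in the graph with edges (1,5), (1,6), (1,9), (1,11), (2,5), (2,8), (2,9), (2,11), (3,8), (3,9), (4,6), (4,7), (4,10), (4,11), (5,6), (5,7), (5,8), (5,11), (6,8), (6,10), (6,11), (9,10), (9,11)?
46 (handshake: sum of degrees = 2|E| = 2 x 23 = 46)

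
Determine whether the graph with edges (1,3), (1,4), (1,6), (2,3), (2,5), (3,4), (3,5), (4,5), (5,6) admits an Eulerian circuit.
No (2 vertices have odd degree: {1, 4}; Eulerian circuit requires 0)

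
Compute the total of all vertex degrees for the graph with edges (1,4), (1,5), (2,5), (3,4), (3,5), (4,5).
12 (handshake: sum of degrees = 2|E| = 2 x 6 = 12)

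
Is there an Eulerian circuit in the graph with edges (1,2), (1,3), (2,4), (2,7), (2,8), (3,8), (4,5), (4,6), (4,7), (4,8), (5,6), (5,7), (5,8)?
No (2 vertices have odd degree: {4, 7}; Eulerian circuit requires 0)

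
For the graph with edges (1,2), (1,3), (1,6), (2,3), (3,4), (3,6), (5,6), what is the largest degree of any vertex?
4 (attained at vertex 3)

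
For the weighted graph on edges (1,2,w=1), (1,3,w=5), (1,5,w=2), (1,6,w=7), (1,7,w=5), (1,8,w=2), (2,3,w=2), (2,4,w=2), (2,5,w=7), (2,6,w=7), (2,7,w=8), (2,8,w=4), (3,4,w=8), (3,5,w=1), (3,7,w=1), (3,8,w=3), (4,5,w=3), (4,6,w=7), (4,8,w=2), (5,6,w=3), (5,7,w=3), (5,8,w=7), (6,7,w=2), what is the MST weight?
11 (MST edges: (1,2,w=1), (1,5,w=2), (1,8,w=2), (2,4,w=2), (3,5,w=1), (3,7,w=1), (6,7,w=2); sum of weights 1 + 2 + 2 + 2 + 1 + 1 + 2 = 11)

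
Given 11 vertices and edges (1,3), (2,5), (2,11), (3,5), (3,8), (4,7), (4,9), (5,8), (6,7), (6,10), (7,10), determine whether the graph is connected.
No, it has 2 components: {1, 2, 3, 5, 8, 11}, {4, 6, 7, 9, 10}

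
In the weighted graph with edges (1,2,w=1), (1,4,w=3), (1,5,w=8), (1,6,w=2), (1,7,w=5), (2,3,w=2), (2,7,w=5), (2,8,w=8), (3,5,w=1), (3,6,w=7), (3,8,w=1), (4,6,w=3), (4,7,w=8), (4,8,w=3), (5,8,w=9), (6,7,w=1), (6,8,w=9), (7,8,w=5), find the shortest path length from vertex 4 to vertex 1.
3 (path: 4 -> 1; weights 3 = 3)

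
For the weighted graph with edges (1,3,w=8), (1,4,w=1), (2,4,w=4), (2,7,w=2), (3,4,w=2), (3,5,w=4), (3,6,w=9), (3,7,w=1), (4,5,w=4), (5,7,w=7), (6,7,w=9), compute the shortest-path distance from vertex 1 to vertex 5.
5 (path: 1 -> 4 -> 5; weights 1 + 4 = 5)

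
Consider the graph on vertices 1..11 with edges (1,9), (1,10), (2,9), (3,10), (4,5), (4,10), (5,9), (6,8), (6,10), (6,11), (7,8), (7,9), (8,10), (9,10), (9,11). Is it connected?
Yes (BFS from 1 visits [1, 9, 10, 2, 5, 7, 11, 3, 4, 6, 8] — all 11 vertices reached)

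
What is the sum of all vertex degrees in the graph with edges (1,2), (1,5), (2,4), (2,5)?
8 (handshake: sum of degrees = 2|E| = 2 x 4 = 8)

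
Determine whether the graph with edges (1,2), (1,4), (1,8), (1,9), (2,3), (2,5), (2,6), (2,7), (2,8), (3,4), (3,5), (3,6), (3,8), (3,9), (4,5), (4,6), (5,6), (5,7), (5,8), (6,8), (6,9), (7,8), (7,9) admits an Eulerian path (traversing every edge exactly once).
Yes — and in fact it has an Eulerian circuit (the graph is connected and all 9 vertices have even degree)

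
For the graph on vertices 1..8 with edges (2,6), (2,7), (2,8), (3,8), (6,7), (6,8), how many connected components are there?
4 (components: {1}, {2, 3, 6, 7, 8}, {4}, {5})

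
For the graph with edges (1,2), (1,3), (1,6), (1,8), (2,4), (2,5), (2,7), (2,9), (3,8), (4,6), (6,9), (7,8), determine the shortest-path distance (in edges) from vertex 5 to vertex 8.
3 (path: 5 -> 2 -> 7 -> 8, 3 edges)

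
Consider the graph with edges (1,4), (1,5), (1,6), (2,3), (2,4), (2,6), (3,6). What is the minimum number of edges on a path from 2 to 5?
3 (path: 2 -> 6 -> 1 -> 5, 3 edges)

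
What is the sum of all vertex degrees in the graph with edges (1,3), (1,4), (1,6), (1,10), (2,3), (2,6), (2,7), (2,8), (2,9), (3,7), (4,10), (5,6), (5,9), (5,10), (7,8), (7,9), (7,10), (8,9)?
36 (handshake: sum of degrees = 2|E| = 2 x 18 = 36)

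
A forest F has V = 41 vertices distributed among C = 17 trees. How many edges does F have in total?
24 (Each of the 17 component trees on V_i vertices has V_i - 1 edges; summing gives V - C = 41 - 17 = 24)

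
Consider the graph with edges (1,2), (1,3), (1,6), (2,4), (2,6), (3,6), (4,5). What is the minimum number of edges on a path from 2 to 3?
2 (path: 2 -> 1 -> 3, 2 edges)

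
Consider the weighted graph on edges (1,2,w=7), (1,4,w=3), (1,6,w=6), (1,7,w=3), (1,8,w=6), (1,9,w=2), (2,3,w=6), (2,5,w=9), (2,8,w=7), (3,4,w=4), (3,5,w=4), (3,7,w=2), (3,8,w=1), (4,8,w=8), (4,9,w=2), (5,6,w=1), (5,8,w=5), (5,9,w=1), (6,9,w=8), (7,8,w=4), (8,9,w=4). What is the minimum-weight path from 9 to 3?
5 (path: 9 -> 5 -> 3; weights 1 + 4 = 5)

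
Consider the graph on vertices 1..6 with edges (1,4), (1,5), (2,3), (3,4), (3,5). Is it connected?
No, it has 2 components: {1, 2, 3, 4, 5}, {6}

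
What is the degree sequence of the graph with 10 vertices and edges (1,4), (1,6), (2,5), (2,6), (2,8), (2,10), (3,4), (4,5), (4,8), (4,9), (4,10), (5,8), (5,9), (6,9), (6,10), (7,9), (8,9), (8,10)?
[6, 5, 5, 4, 4, 4, 4, 2, 1, 1] (degrees: deg(1)=2, deg(2)=4, deg(3)=1, deg(4)=6, deg(5)=4, deg(6)=4, deg(7)=1, deg(8)=5, deg(9)=5, deg(10)=4)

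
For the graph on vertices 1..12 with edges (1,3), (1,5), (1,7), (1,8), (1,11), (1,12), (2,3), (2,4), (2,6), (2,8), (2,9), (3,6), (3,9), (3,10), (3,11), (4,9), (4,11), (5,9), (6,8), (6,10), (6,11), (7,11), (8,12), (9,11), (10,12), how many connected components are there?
1 (components: {1, 2, 3, 4, 5, 6, 7, 8, 9, 10, 11, 12})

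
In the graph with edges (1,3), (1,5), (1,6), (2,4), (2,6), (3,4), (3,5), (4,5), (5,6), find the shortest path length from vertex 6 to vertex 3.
2 (path: 6 -> 5 -> 3, 2 edges)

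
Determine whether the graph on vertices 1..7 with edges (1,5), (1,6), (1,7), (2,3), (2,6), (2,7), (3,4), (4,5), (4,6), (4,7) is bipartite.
Yes. Partition: {1, 2, 4}, {3, 5, 6, 7}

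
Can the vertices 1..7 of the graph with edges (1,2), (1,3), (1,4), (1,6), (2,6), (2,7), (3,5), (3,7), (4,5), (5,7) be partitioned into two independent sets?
No (odd cycle of length 3: 6 -> 1 -> 2 -> 6)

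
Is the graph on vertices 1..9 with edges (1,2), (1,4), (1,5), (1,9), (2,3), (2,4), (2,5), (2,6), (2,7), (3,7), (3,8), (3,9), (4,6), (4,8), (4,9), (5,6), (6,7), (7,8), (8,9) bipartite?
No (odd cycle of length 3: 9 -> 1 -> 4 -> 9)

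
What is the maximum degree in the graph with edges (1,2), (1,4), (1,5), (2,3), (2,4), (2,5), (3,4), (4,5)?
4 (attained at vertices 2, 4)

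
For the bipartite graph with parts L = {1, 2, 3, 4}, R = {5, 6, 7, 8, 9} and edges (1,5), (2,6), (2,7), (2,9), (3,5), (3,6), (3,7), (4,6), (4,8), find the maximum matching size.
4 (matching: (1,5), (2,9), (3,7), (4,8); upper bound min(|L|,|R|) = min(4,5) = 4)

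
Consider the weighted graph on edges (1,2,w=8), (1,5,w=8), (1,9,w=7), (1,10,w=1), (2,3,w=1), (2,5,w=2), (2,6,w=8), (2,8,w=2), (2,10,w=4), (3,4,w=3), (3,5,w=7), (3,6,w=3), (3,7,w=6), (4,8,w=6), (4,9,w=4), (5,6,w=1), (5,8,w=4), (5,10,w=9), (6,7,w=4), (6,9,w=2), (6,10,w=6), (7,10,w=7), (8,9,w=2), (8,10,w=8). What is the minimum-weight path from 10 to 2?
4 (path: 10 -> 2; weights 4 = 4)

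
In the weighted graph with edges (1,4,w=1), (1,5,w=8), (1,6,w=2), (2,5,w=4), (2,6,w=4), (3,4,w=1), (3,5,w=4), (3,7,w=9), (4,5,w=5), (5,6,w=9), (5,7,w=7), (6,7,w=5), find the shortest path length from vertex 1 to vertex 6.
2 (path: 1 -> 6; weights 2 = 2)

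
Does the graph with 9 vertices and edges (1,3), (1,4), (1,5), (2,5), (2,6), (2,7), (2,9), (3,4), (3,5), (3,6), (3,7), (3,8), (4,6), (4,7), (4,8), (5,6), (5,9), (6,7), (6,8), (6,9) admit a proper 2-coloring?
No (odd cycle of length 3: 3 -> 1 -> 4 -> 3)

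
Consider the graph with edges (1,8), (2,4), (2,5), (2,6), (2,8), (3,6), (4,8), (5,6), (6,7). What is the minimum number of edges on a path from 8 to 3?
3 (path: 8 -> 2 -> 6 -> 3, 3 edges)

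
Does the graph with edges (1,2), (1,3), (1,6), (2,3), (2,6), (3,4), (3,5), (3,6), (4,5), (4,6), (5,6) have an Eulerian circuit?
No (6 vertices have odd degree: {1, 2, 3, 4, 5, 6}; Eulerian circuit requires 0)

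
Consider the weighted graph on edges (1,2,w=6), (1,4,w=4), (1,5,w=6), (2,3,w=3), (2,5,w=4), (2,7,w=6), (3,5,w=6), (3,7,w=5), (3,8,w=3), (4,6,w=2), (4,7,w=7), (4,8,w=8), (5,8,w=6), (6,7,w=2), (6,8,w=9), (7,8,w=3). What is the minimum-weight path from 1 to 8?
11 (path: 1 -> 4 -> 6 -> 7 -> 8; weights 4 + 2 + 2 + 3 = 11)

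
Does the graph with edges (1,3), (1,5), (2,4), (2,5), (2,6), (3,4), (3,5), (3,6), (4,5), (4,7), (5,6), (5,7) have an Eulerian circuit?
No (2 vertices have odd degree: {2, 6}; Eulerian circuit requires 0)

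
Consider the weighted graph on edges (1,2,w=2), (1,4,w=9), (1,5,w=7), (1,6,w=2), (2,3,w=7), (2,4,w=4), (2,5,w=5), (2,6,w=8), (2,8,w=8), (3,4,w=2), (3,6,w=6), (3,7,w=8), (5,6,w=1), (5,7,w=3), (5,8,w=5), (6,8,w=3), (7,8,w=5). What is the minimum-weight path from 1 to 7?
6 (path: 1 -> 6 -> 5 -> 7; weights 2 + 1 + 3 = 6)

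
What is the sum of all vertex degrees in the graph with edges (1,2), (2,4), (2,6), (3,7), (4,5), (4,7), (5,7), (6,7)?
16 (handshake: sum of degrees = 2|E| = 2 x 8 = 16)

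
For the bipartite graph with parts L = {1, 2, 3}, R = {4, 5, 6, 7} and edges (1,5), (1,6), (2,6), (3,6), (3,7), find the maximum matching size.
3 (matching: (1,5), (2,6), (3,7); upper bound min(|L|,|R|) = min(3,4) = 3)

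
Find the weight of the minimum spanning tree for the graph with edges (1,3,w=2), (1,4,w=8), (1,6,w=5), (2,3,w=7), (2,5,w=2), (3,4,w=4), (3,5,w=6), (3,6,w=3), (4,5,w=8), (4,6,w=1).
14 (MST edges: (1,3,w=2), (2,5,w=2), (3,5,w=6), (3,6,w=3), (4,6,w=1); sum of weights 2 + 2 + 6 + 3 + 1 = 14)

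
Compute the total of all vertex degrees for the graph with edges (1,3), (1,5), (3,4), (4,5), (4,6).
10 (handshake: sum of degrees = 2|E| = 2 x 5 = 10)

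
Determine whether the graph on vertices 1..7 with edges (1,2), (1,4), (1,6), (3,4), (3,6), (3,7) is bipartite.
Yes. Partition: {1, 3, 5}, {2, 4, 6, 7}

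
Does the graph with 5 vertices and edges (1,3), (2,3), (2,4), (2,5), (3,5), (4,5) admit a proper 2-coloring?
No (odd cycle of length 3: 5 -> 3 -> 2 -> 5)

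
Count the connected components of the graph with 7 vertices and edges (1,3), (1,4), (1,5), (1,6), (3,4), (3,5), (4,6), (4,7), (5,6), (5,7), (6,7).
2 (components: {1, 3, 4, 5, 6, 7}, {2})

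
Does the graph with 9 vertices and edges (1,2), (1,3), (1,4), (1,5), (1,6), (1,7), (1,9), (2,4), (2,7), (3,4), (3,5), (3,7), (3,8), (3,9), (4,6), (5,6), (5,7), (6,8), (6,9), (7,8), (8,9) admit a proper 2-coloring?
No (odd cycle of length 3: 4 -> 1 -> 2 -> 4)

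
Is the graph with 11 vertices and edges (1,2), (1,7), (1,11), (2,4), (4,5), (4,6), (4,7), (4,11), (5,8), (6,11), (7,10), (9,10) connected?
No, it has 2 components: {1, 2, 4, 5, 6, 7, 8, 9, 10, 11}, {3}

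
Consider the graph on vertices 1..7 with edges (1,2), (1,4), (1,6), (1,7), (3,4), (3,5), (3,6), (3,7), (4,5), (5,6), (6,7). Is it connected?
Yes (BFS from 1 visits [1, 2, 4, 6, 7, 3, 5] — all 7 vertices reached)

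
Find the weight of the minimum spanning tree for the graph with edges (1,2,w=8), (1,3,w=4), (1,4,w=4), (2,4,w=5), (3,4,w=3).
12 (MST edges: (1,3,w=4), (2,4,w=5), (3,4,w=3); sum of weights 4 + 5 + 3 = 12)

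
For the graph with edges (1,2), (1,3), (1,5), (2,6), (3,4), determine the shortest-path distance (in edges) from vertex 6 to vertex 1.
2 (path: 6 -> 2 -> 1, 2 edges)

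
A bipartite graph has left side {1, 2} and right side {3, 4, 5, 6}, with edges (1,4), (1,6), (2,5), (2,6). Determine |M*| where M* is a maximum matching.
2 (matching: (1,6), (2,5); upper bound min(|L|,|R|) = min(2,4) = 2)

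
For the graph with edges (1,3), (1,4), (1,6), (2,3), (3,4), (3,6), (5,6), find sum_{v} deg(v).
14 (handshake: sum of degrees = 2|E| = 2 x 7 = 14)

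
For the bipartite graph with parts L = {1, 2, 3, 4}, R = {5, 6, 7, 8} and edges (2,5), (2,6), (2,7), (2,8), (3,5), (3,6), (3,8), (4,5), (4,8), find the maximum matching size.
3 (matching: (2,7), (3,6), (4,8); upper bound min(|L|,|R|) = min(4,4) = 4)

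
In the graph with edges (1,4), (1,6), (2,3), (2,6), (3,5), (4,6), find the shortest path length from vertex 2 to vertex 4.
2 (path: 2 -> 6 -> 4, 2 edges)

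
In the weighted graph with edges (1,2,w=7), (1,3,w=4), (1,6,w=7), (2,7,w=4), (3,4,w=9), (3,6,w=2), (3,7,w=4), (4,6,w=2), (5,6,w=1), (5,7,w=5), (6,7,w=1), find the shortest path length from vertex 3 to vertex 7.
3 (path: 3 -> 6 -> 7; weights 2 + 1 = 3)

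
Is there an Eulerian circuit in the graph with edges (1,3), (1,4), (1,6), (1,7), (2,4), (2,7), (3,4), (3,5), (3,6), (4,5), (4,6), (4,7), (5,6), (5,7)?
Yes (the graph is connected and all 7 vertices have even degree)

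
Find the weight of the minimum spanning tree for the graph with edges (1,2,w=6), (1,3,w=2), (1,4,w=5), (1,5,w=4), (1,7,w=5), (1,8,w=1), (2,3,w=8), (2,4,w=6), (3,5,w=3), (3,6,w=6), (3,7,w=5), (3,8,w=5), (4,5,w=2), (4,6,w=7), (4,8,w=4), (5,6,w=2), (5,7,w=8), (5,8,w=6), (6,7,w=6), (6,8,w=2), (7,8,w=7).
20 (MST edges: (1,2,w=6), (1,3,w=2), (1,7,w=5), (1,8,w=1), (4,5,w=2), (5,6,w=2), (6,8,w=2); sum of weights 6 + 2 + 5 + 1 + 2 + 2 + 2 = 20)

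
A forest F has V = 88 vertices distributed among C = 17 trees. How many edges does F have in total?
71 (Each of the 17 component trees on V_i vertices has V_i - 1 edges; summing gives V - C = 88 - 17 = 71)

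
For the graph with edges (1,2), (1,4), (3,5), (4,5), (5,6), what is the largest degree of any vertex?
3 (attained at vertex 5)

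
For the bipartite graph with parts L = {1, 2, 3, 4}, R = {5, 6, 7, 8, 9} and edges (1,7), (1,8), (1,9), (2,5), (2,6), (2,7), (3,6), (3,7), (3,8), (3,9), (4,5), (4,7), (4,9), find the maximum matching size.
4 (matching: (1,8), (2,7), (3,6), (4,9); upper bound min(|L|,|R|) = min(4,5) = 4)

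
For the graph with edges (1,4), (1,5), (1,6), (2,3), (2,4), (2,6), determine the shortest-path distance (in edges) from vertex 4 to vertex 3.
2 (path: 4 -> 2 -> 3, 2 edges)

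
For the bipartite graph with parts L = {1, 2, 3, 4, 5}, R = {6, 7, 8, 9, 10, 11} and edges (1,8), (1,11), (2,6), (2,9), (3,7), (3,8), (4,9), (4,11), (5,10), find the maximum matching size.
5 (matching: (1,8), (2,9), (3,7), (4,11), (5,10); upper bound min(|L|,|R|) = min(5,6) = 5)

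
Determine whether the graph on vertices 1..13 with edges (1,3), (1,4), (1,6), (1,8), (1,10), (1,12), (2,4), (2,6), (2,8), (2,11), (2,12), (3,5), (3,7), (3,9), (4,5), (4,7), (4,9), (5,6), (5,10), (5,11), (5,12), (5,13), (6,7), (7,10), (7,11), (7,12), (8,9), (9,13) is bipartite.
Yes. Partition: {1, 2, 5, 7, 9}, {3, 4, 6, 8, 10, 11, 12, 13}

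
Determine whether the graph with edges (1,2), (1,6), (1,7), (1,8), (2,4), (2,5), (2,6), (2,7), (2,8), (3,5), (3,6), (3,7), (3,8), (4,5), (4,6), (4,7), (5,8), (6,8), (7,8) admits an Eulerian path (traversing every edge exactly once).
Yes (the graph is connected and exactly 2 vertices have odd degree: {6, 7}; any Eulerian path must start and end at those)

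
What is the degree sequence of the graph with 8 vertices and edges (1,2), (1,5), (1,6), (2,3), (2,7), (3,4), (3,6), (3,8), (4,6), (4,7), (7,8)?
[4, 3, 3, 3, 3, 3, 2, 1] (degrees: deg(1)=3, deg(2)=3, deg(3)=4, deg(4)=3, deg(5)=1, deg(6)=3, deg(7)=3, deg(8)=2)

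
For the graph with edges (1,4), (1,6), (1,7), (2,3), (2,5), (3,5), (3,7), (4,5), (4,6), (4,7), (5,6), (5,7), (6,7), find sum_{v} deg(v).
26 (handshake: sum of degrees = 2|E| = 2 x 13 = 26)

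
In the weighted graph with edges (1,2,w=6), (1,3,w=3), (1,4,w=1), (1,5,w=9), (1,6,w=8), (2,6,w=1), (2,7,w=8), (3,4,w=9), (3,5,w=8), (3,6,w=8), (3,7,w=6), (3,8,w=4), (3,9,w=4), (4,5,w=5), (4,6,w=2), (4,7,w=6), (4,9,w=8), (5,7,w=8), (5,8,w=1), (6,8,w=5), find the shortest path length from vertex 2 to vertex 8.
6 (path: 2 -> 6 -> 8; weights 1 + 5 = 6)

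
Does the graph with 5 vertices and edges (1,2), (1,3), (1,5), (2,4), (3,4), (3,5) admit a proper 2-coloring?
No (odd cycle of length 3: 3 -> 1 -> 5 -> 3)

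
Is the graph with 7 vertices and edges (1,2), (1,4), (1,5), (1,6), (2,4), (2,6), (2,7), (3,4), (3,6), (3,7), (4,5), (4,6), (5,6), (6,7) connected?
Yes (BFS from 1 visits [1, 2, 4, 5, 6, 7, 3] — all 7 vertices reached)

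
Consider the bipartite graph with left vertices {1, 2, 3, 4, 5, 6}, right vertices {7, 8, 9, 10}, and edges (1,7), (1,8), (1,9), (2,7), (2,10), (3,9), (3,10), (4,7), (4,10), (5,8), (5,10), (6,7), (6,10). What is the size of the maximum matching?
4 (matching: (1,9), (2,10), (4,7), (5,8); upper bound min(|L|,|R|) = min(6,4) = 4)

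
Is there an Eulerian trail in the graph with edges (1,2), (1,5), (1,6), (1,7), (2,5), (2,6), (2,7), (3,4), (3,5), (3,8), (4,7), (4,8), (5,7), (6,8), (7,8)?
No (4 vertices have odd degree: {3, 4, 6, 7}; Eulerian path requires 0 or 2)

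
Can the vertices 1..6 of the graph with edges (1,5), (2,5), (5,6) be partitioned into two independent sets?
Yes. Partition: {1, 2, 3, 4, 6}, {5}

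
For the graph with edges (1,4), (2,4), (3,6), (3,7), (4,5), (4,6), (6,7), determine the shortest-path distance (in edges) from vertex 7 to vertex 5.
3 (path: 7 -> 6 -> 4 -> 5, 3 edges)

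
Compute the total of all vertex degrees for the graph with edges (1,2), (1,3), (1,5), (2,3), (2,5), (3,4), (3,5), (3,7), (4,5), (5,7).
20 (handshake: sum of degrees = 2|E| = 2 x 10 = 20)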